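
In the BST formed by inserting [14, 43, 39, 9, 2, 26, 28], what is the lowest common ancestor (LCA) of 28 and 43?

Tree insertion order: [14, 43, 39, 9, 2, 26, 28]
Tree (level-order array): [14, 9, 43, 2, None, 39, None, None, None, 26, None, None, 28]
In a BST, the LCA of p=28, q=43 is the first node v on the
root-to-leaf path with p <= v <= q (go left if both < v, right if both > v).
Walk from root:
  at 14: both 28 and 43 > 14, go right
  at 43: 28 <= 43 <= 43, this is the LCA
LCA = 43


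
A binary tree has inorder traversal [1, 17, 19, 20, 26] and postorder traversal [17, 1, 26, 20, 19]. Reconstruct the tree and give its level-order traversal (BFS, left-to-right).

Inorder:   [1, 17, 19, 20, 26]
Postorder: [17, 1, 26, 20, 19]
Algorithm: postorder visits root last, so walk postorder right-to-left;
each value is the root of the current inorder slice — split it at that
value, recurse on the right subtree first, then the left.
Recursive splits:
  root=19; inorder splits into left=[1, 17], right=[20, 26]
  root=20; inorder splits into left=[], right=[26]
  root=26; inorder splits into left=[], right=[]
  root=1; inorder splits into left=[], right=[17]
  root=17; inorder splits into left=[], right=[]
Reconstructed level-order: [19, 1, 20, 17, 26]


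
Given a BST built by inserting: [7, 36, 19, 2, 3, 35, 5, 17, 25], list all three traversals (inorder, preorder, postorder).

Tree insertion order: [7, 36, 19, 2, 3, 35, 5, 17, 25]
Tree (level-order array): [7, 2, 36, None, 3, 19, None, None, 5, 17, 35, None, None, None, None, 25]
Inorder (L, root, R): [2, 3, 5, 7, 17, 19, 25, 35, 36]
Preorder (root, L, R): [7, 2, 3, 5, 36, 19, 17, 35, 25]
Postorder (L, R, root): [5, 3, 2, 17, 25, 35, 19, 36, 7]


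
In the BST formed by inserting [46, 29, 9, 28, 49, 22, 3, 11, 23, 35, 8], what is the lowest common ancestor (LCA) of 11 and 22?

Tree insertion order: [46, 29, 9, 28, 49, 22, 3, 11, 23, 35, 8]
Tree (level-order array): [46, 29, 49, 9, 35, None, None, 3, 28, None, None, None, 8, 22, None, None, None, 11, 23]
In a BST, the LCA of p=11, q=22 is the first node v on the
root-to-leaf path with p <= v <= q (go left if both < v, right if both > v).
Walk from root:
  at 46: both 11 and 22 < 46, go left
  at 29: both 11 and 22 < 29, go left
  at 9: both 11 and 22 > 9, go right
  at 28: both 11 and 22 < 28, go left
  at 22: 11 <= 22 <= 22, this is the LCA
LCA = 22


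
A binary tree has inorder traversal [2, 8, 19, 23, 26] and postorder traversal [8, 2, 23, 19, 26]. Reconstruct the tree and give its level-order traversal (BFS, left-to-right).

Inorder:   [2, 8, 19, 23, 26]
Postorder: [8, 2, 23, 19, 26]
Algorithm: postorder visits root last, so walk postorder right-to-left;
each value is the root of the current inorder slice — split it at that
value, recurse on the right subtree first, then the left.
Recursive splits:
  root=26; inorder splits into left=[2, 8, 19, 23], right=[]
  root=19; inorder splits into left=[2, 8], right=[23]
  root=23; inorder splits into left=[], right=[]
  root=2; inorder splits into left=[], right=[8]
  root=8; inorder splits into left=[], right=[]
Reconstructed level-order: [26, 19, 2, 23, 8]


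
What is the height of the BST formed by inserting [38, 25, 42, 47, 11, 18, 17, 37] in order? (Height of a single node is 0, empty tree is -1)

Insertion order: [38, 25, 42, 47, 11, 18, 17, 37]
Tree (level-order array): [38, 25, 42, 11, 37, None, 47, None, 18, None, None, None, None, 17]
Compute height bottom-up (empty subtree = -1):
  height(17) = 1 + max(-1, -1) = 0
  height(18) = 1 + max(0, -1) = 1
  height(11) = 1 + max(-1, 1) = 2
  height(37) = 1 + max(-1, -1) = 0
  height(25) = 1 + max(2, 0) = 3
  height(47) = 1 + max(-1, -1) = 0
  height(42) = 1 + max(-1, 0) = 1
  height(38) = 1 + max(3, 1) = 4
Height = 4


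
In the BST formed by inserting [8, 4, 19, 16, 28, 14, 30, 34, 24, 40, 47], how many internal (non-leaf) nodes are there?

Tree built from: [8, 4, 19, 16, 28, 14, 30, 34, 24, 40, 47]
Tree (level-order array): [8, 4, 19, None, None, 16, 28, 14, None, 24, 30, None, None, None, None, None, 34, None, 40, None, 47]
Rule: An internal node has at least one child.
Per-node child counts:
  node 8: 2 child(ren)
  node 4: 0 child(ren)
  node 19: 2 child(ren)
  node 16: 1 child(ren)
  node 14: 0 child(ren)
  node 28: 2 child(ren)
  node 24: 0 child(ren)
  node 30: 1 child(ren)
  node 34: 1 child(ren)
  node 40: 1 child(ren)
  node 47: 0 child(ren)
Matching nodes: [8, 19, 16, 28, 30, 34, 40]
Count of internal (non-leaf) nodes: 7


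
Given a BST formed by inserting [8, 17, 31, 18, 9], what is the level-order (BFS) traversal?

Tree insertion order: [8, 17, 31, 18, 9]
Tree (level-order array): [8, None, 17, 9, 31, None, None, 18]
BFS from the root, enqueuing left then right child of each popped node:
  queue [8] -> pop 8, enqueue [17], visited so far: [8]
  queue [17] -> pop 17, enqueue [9, 31], visited so far: [8, 17]
  queue [9, 31] -> pop 9, enqueue [none], visited so far: [8, 17, 9]
  queue [31] -> pop 31, enqueue [18], visited so far: [8, 17, 9, 31]
  queue [18] -> pop 18, enqueue [none], visited so far: [8, 17, 9, 31, 18]
Result: [8, 17, 9, 31, 18]


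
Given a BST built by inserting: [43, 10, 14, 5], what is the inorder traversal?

Tree insertion order: [43, 10, 14, 5]
Tree (level-order array): [43, 10, None, 5, 14]
Inorder traversal: [5, 10, 14, 43]


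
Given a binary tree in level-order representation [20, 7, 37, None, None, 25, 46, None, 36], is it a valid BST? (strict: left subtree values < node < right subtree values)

Level-order array: [20, 7, 37, None, None, 25, 46, None, 36]
Validate using subtree bounds (lo, hi): at each node, require lo < value < hi,
then recurse left with hi=value and right with lo=value.
Preorder trace (stopping at first violation):
  at node 20 with bounds (-inf, +inf): OK
  at node 7 with bounds (-inf, 20): OK
  at node 37 with bounds (20, +inf): OK
  at node 25 with bounds (20, 37): OK
  at node 36 with bounds (25, 37): OK
  at node 46 with bounds (37, +inf): OK
No violation found at any node.
Result: Valid BST


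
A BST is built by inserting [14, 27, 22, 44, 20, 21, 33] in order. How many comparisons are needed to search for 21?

Search path for 21: 14 -> 27 -> 22 -> 20 -> 21
Found: True
Comparisons: 5


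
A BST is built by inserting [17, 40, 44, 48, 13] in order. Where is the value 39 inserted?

Starting tree (level order): [17, 13, 40, None, None, None, 44, None, 48]
Insertion path: 17 -> 40
Result: insert 39 as left child of 40
Final tree (level order): [17, 13, 40, None, None, 39, 44, None, None, None, 48]


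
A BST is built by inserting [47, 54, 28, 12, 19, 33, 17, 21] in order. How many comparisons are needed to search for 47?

Search path for 47: 47
Found: True
Comparisons: 1


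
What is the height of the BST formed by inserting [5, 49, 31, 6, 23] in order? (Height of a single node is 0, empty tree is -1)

Insertion order: [5, 49, 31, 6, 23]
Tree (level-order array): [5, None, 49, 31, None, 6, None, None, 23]
Compute height bottom-up (empty subtree = -1):
  height(23) = 1 + max(-1, -1) = 0
  height(6) = 1 + max(-1, 0) = 1
  height(31) = 1 + max(1, -1) = 2
  height(49) = 1 + max(2, -1) = 3
  height(5) = 1 + max(-1, 3) = 4
Height = 4


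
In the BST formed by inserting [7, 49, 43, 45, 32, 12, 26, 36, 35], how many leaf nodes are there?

Tree built from: [7, 49, 43, 45, 32, 12, 26, 36, 35]
Tree (level-order array): [7, None, 49, 43, None, 32, 45, 12, 36, None, None, None, 26, 35]
Rule: A leaf has 0 children.
Per-node child counts:
  node 7: 1 child(ren)
  node 49: 1 child(ren)
  node 43: 2 child(ren)
  node 32: 2 child(ren)
  node 12: 1 child(ren)
  node 26: 0 child(ren)
  node 36: 1 child(ren)
  node 35: 0 child(ren)
  node 45: 0 child(ren)
Matching nodes: [26, 35, 45]
Count of leaf nodes: 3


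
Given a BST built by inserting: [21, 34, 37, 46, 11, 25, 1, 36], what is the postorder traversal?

Tree insertion order: [21, 34, 37, 46, 11, 25, 1, 36]
Tree (level-order array): [21, 11, 34, 1, None, 25, 37, None, None, None, None, 36, 46]
Postorder traversal: [1, 11, 25, 36, 46, 37, 34, 21]


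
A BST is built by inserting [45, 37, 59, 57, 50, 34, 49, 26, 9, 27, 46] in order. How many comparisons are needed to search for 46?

Search path for 46: 45 -> 59 -> 57 -> 50 -> 49 -> 46
Found: True
Comparisons: 6


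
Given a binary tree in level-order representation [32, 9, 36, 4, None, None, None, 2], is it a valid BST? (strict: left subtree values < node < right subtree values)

Level-order array: [32, 9, 36, 4, None, None, None, 2]
Validate using subtree bounds (lo, hi): at each node, require lo < value < hi,
then recurse left with hi=value and right with lo=value.
Preorder trace (stopping at first violation):
  at node 32 with bounds (-inf, +inf): OK
  at node 9 with bounds (-inf, 32): OK
  at node 4 with bounds (-inf, 9): OK
  at node 2 with bounds (-inf, 4): OK
  at node 36 with bounds (32, +inf): OK
No violation found at any node.
Result: Valid BST


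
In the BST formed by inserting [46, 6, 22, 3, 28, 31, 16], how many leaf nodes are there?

Tree built from: [46, 6, 22, 3, 28, 31, 16]
Tree (level-order array): [46, 6, None, 3, 22, None, None, 16, 28, None, None, None, 31]
Rule: A leaf has 0 children.
Per-node child counts:
  node 46: 1 child(ren)
  node 6: 2 child(ren)
  node 3: 0 child(ren)
  node 22: 2 child(ren)
  node 16: 0 child(ren)
  node 28: 1 child(ren)
  node 31: 0 child(ren)
Matching nodes: [3, 16, 31]
Count of leaf nodes: 3


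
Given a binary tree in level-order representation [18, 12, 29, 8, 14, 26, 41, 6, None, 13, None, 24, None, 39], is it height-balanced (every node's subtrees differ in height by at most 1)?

Tree (level-order array): [18, 12, 29, 8, 14, 26, 41, 6, None, 13, None, 24, None, 39]
Definition: a tree is height-balanced if, at every node, |h(left) - h(right)| <= 1 (empty subtree has height -1).
Bottom-up per-node check:
  node 6: h_left=-1, h_right=-1, diff=0 [OK], height=0
  node 8: h_left=0, h_right=-1, diff=1 [OK], height=1
  node 13: h_left=-1, h_right=-1, diff=0 [OK], height=0
  node 14: h_left=0, h_right=-1, diff=1 [OK], height=1
  node 12: h_left=1, h_right=1, diff=0 [OK], height=2
  node 24: h_left=-1, h_right=-1, diff=0 [OK], height=0
  node 26: h_left=0, h_right=-1, diff=1 [OK], height=1
  node 39: h_left=-1, h_right=-1, diff=0 [OK], height=0
  node 41: h_left=0, h_right=-1, diff=1 [OK], height=1
  node 29: h_left=1, h_right=1, diff=0 [OK], height=2
  node 18: h_left=2, h_right=2, diff=0 [OK], height=3
All nodes satisfy the balance condition.
Result: Balanced


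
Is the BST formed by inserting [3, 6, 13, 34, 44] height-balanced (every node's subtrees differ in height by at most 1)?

Tree (level-order array): [3, None, 6, None, 13, None, 34, None, 44]
Definition: a tree is height-balanced if, at every node, |h(left) - h(right)| <= 1 (empty subtree has height -1).
Bottom-up per-node check:
  node 44: h_left=-1, h_right=-1, diff=0 [OK], height=0
  node 34: h_left=-1, h_right=0, diff=1 [OK], height=1
  node 13: h_left=-1, h_right=1, diff=2 [FAIL (|-1-1|=2 > 1)], height=2
  node 6: h_left=-1, h_right=2, diff=3 [FAIL (|-1-2|=3 > 1)], height=3
  node 3: h_left=-1, h_right=3, diff=4 [FAIL (|-1-3|=4 > 1)], height=4
Node 13 violates the condition: |-1 - 1| = 2 > 1.
Result: Not balanced


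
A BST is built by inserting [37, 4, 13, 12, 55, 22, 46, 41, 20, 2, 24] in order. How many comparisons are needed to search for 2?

Search path for 2: 37 -> 4 -> 2
Found: True
Comparisons: 3


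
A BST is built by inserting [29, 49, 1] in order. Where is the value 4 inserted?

Starting tree (level order): [29, 1, 49]
Insertion path: 29 -> 1
Result: insert 4 as right child of 1
Final tree (level order): [29, 1, 49, None, 4]


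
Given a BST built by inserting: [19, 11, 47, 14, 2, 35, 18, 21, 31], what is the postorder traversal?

Tree insertion order: [19, 11, 47, 14, 2, 35, 18, 21, 31]
Tree (level-order array): [19, 11, 47, 2, 14, 35, None, None, None, None, 18, 21, None, None, None, None, 31]
Postorder traversal: [2, 18, 14, 11, 31, 21, 35, 47, 19]


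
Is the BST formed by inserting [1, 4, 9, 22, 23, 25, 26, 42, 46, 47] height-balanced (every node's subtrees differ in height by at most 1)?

Tree (level-order array): [1, None, 4, None, 9, None, 22, None, 23, None, 25, None, 26, None, 42, None, 46, None, 47]
Definition: a tree is height-balanced if, at every node, |h(left) - h(right)| <= 1 (empty subtree has height -1).
Bottom-up per-node check:
  node 47: h_left=-1, h_right=-1, diff=0 [OK], height=0
  node 46: h_left=-1, h_right=0, diff=1 [OK], height=1
  node 42: h_left=-1, h_right=1, diff=2 [FAIL (|-1-1|=2 > 1)], height=2
  node 26: h_left=-1, h_right=2, diff=3 [FAIL (|-1-2|=3 > 1)], height=3
  node 25: h_left=-1, h_right=3, diff=4 [FAIL (|-1-3|=4 > 1)], height=4
  node 23: h_left=-1, h_right=4, diff=5 [FAIL (|-1-4|=5 > 1)], height=5
  node 22: h_left=-1, h_right=5, diff=6 [FAIL (|-1-5|=6 > 1)], height=6
  node 9: h_left=-1, h_right=6, diff=7 [FAIL (|-1-6|=7 > 1)], height=7
  node 4: h_left=-1, h_right=7, diff=8 [FAIL (|-1-7|=8 > 1)], height=8
  node 1: h_left=-1, h_right=8, diff=9 [FAIL (|-1-8|=9 > 1)], height=9
Node 42 violates the condition: |-1 - 1| = 2 > 1.
Result: Not balanced


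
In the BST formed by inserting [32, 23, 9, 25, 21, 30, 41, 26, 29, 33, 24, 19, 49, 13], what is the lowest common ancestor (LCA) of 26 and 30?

Tree insertion order: [32, 23, 9, 25, 21, 30, 41, 26, 29, 33, 24, 19, 49, 13]
Tree (level-order array): [32, 23, 41, 9, 25, 33, 49, None, 21, 24, 30, None, None, None, None, 19, None, None, None, 26, None, 13, None, None, 29]
In a BST, the LCA of p=26, q=30 is the first node v on the
root-to-leaf path with p <= v <= q (go left if both < v, right if both > v).
Walk from root:
  at 32: both 26 and 30 < 32, go left
  at 23: both 26 and 30 > 23, go right
  at 25: both 26 and 30 > 25, go right
  at 30: 26 <= 30 <= 30, this is the LCA
LCA = 30


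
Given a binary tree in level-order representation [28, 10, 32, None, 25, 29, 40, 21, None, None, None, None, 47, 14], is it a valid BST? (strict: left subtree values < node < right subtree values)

Level-order array: [28, 10, 32, None, 25, 29, 40, 21, None, None, None, None, 47, 14]
Validate using subtree bounds (lo, hi): at each node, require lo < value < hi,
then recurse left with hi=value and right with lo=value.
Preorder trace (stopping at first violation):
  at node 28 with bounds (-inf, +inf): OK
  at node 10 with bounds (-inf, 28): OK
  at node 25 with bounds (10, 28): OK
  at node 21 with bounds (10, 25): OK
  at node 14 with bounds (10, 21): OK
  at node 32 with bounds (28, +inf): OK
  at node 29 with bounds (28, 32): OK
  at node 40 with bounds (32, +inf): OK
  at node 47 with bounds (40, +inf): OK
No violation found at any node.
Result: Valid BST


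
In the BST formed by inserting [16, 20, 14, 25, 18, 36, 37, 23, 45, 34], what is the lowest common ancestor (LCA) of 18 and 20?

Tree insertion order: [16, 20, 14, 25, 18, 36, 37, 23, 45, 34]
Tree (level-order array): [16, 14, 20, None, None, 18, 25, None, None, 23, 36, None, None, 34, 37, None, None, None, 45]
In a BST, the LCA of p=18, q=20 is the first node v on the
root-to-leaf path with p <= v <= q (go left if both < v, right if both > v).
Walk from root:
  at 16: both 18 and 20 > 16, go right
  at 20: 18 <= 20 <= 20, this is the LCA
LCA = 20


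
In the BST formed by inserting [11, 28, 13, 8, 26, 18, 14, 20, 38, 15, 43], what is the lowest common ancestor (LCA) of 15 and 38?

Tree insertion order: [11, 28, 13, 8, 26, 18, 14, 20, 38, 15, 43]
Tree (level-order array): [11, 8, 28, None, None, 13, 38, None, 26, None, 43, 18, None, None, None, 14, 20, None, 15]
In a BST, the LCA of p=15, q=38 is the first node v on the
root-to-leaf path with p <= v <= q (go left if both < v, right if both > v).
Walk from root:
  at 11: both 15 and 38 > 11, go right
  at 28: 15 <= 28 <= 38, this is the LCA
LCA = 28


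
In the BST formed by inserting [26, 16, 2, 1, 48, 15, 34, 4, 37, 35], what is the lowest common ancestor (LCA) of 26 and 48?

Tree insertion order: [26, 16, 2, 1, 48, 15, 34, 4, 37, 35]
Tree (level-order array): [26, 16, 48, 2, None, 34, None, 1, 15, None, 37, None, None, 4, None, 35]
In a BST, the LCA of p=26, q=48 is the first node v on the
root-to-leaf path with p <= v <= q (go left if both < v, right if both > v).
Walk from root:
  at 26: 26 <= 26 <= 48, this is the LCA
LCA = 26


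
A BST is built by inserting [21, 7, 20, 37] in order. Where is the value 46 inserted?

Starting tree (level order): [21, 7, 37, None, 20]
Insertion path: 21 -> 37
Result: insert 46 as right child of 37
Final tree (level order): [21, 7, 37, None, 20, None, 46]


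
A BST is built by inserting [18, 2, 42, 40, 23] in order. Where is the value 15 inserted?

Starting tree (level order): [18, 2, 42, None, None, 40, None, 23]
Insertion path: 18 -> 2
Result: insert 15 as right child of 2
Final tree (level order): [18, 2, 42, None, 15, 40, None, None, None, 23]


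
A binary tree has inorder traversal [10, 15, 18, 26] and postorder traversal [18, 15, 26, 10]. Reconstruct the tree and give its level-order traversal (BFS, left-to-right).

Inorder:   [10, 15, 18, 26]
Postorder: [18, 15, 26, 10]
Algorithm: postorder visits root last, so walk postorder right-to-left;
each value is the root of the current inorder slice — split it at that
value, recurse on the right subtree first, then the left.
Recursive splits:
  root=10; inorder splits into left=[], right=[15, 18, 26]
  root=26; inorder splits into left=[15, 18], right=[]
  root=15; inorder splits into left=[], right=[18]
  root=18; inorder splits into left=[], right=[]
Reconstructed level-order: [10, 26, 15, 18]


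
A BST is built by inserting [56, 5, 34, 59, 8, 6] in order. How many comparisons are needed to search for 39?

Search path for 39: 56 -> 5 -> 34
Found: False
Comparisons: 3


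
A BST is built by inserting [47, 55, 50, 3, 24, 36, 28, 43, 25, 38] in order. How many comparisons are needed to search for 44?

Search path for 44: 47 -> 3 -> 24 -> 36 -> 43
Found: False
Comparisons: 5


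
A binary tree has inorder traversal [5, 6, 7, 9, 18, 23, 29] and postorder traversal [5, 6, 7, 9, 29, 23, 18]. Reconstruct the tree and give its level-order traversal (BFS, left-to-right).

Inorder:   [5, 6, 7, 9, 18, 23, 29]
Postorder: [5, 6, 7, 9, 29, 23, 18]
Algorithm: postorder visits root last, so walk postorder right-to-left;
each value is the root of the current inorder slice — split it at that
value, recurse on the right subtree first, then the left.
Recursive splits:
  root=18; inorder splits into left=[5, 6, 7, 9], right=[23, 29]
  root=23; inorder splits into left=[], right=[29]
  root=29; inorder splits into left=[], right=[]
  root=9; inorder splits into left=[5, 6, 7], right=[]
  root=7; inorder splits into left=[5, 6], right=[]
  root=6; inorder splits into left=[5], right=[]
  root=5; inorder splits into left=[], right=[]
Reconstructed level-order: [18, 9, 23, 7, 29, 6, 5]


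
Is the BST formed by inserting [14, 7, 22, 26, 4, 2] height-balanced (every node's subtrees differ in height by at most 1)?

Tree (level-order array): [14, 7, 22, 4, None, None, 26, 2]
Definition: a tree is height-balanced if, at every node, |h(left) - h(right)| <= 1 (empty subtree has height -1).
Bottom-up per-node check:
  node 2: h_left=-1, h_right=-1, diff=0 [OK], height=0
  node 4: h_left=0, h_right=-1, diff=1 [OK], height=1
  node 7: h_left=1, h_right=-1, diff=2 [FAIL (|1--1|=2 > 1)], height=2
  node 26: h_left=-1, h_right=-1, diff=0 [OK], height=0
  node 22: h_left=-1, h_right=0, diff=1 [OK], height=1
  node 14: h_left=2, h_right=1, diff=1 [OK], height=3
Node 7 violates the condition: |1 - -1| = 2 > 1.
Result: Not balanced


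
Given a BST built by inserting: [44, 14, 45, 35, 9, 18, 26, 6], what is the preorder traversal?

Tree insertion order: [44, 14, 45, 35, 9, 18, 26, 6]
Tree (level-order array): [44, 14, 45, 9, 35, None, None, 6, None, 18, None, None, None, None, 26]
Preorder traversal: [44, 14, 9, 6, 35, 18, 26, 45]


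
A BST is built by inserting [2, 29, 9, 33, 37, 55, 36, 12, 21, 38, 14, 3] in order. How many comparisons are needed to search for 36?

Search path for 36: 2 -> 29 -> 33 -> 37 -> 36
Found: True
Comparisons: 5


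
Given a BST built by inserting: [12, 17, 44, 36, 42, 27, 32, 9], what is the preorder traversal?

Tree insertion order: [12, 17, 44, 36, 42, 27, 32, 9]
Tree (level-order array): [12, 9, 17, None, None, None, 44, 36, None, 27, 42, None, 32]
Preorder traversal: [12, 9, 17, 44, 36, 27, 32, 42]


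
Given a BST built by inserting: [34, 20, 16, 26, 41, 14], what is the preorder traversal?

Tree insertion order: [34, 20, 16, 26, 41, 14]
Tree (level-order array): [34, 20, 41, 16, 26, None, None, 14]
Preorder traversal: [34, 20, 16, 14, 26, 41]


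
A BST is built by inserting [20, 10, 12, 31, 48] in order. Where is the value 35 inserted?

Starting tree (level order): [20, 10, 31, None, 12, None, 48]
Insertion path: 20 -> 31 -> 48
Result: insert 35 as left child of 48
Final tree (level order): [20, 10, 31, None, 12, None, 48, None, None, 35]


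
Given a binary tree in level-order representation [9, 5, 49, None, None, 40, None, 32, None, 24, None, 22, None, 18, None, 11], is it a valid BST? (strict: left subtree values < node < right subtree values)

Level-order array: [9, 5, 49, None, None, 40, None, 32, None, 24, None, 22, None, 18, None, 11]
Validate using subtree bounds (lo, hi): at each node, require lo < value < hi,
then recurse left with hi=value and right with lo=value.
Preorder trace (stopping at first violation):
  at node 9 with bounds (-inf, +inf): OK
  at node 5 with bounds (-inf, 9): OK
  at node 49 with bounds (9, +inf): OK
  at node 40 with bounds (9, 49): OK
  at node 32 with bounds (9, 40): OK
  at node 24 with bounds (9, 32): OK
  at node 22 with bounds (9, 24): OK
  at node 18 with bounds (9, 22): OK
  at node 11 with bounds (9, 18): OK
No violation found at any node.
Result: Valid BST


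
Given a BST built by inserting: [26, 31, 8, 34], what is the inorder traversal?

Tree insertion order: [26, 31, 8, 34]
Tree (level-order array): [26, 8, 31, None, None, None, 34]
Inorder traversal: [8, 26, 31, 34]


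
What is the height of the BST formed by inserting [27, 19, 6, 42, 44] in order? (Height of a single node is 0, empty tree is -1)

Insertion order: [27, 19, 6, 42, 44]
Tree (level-order array): [27, 19, 42, 6, None, None, 44]
Compute height bottom-up (empty subtree = -1):
  height(6) = 1 + max(-1, -1) = 0
  height(19) = 1 + max(0, -1) = 1
  height(44) = 1 + max(-1, -1) = 0
  height(42) = 1 + max(-1, 0) = 1
  height(27) = 1 + max(1, 1) = 2
Height = 2


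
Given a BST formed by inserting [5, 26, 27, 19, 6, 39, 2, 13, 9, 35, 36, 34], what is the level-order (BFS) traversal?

Tree insertion order: [5, 26, 27, 19, 6, 39, 2, 13, 9, 35, 36, 34]
Tree (level-order array): [5, 2, 26, None, None, 19, 27, 6, None, None, 39, None, 13, 35, None, 9, None, 34, 36]
BFS from the root, enqueuing left then right child of each popped node:
  queue [5] -> pop 5, enqueue [2, 26], visited so far: [5]
  queue [2, 26] -> pop 2, enqueue [none], visited so far: [5, 2]
  queue [26] -> pop 26, enqueue [19, 27], visited so far: [5, 2, 26]
  queue [19, 27] -> pop 19, enqueue [6], visited so far: [5, 2, 26, 19]
  queue [27, 6] -> pop 27, enqueue [39], visited so far: [5, 2, 26, 19, 27]
  queue [6, 39] -> pop 6, enqueue [13], visited so far: [5, 2, 26, 19, 27, 6]
  queue [39, 13] -> pop 39, enqueue [35], visited so far: [5, 2, 26, 19, 27, 6, 39]
  queue [13, 35] -> pop 13, enqueue [9], visited so far: [5, 2, 26, 19, 27, 6, 39, 13]
  queue [35, 9] -> pop 35, enqueue [34, 36], visited so far: [5, 2, 26, 19, 27, 6, 39, 13, 35]
  queue [9, 34, 36] -> pop 9, enqueue [none], visited so far: [5, 2, 26, 19, 27, 6, 39, 13, 35, 9]
  queue [34, 36] -> pop 34, enqueue [none], visited so far: [5, 2, 26, 19, 27, 6, 39, 13, 35, 9, 34]
  queue [36] -> pop 36, enqueue [none], visited so far: [5, 2, 26, 19, 27, 6, 39, 13, 35, 9, 34, 36]
Result: [5, 2, 26, 19, 27, 6, 39, 13, 35, 9, 34, 36]


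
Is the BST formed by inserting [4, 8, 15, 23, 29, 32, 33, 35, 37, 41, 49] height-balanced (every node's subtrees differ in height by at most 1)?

Tree (level-order array): [4, None, 8, None, 15, None, 23, None, 29, None, 32, None, 33, None, 35, None, 37, None, 41, None, 49]
Definition: a tree is height-balanced if, at every node, |h(left) - h(right)| <= 1 (empty subtree has height -1).
Bottom-up per-node check:
  node 49: h_left=-1, h_right=-1, diff=0 [OK], height=0
  node 41: h_left=-1, h_right=0, diff=1 [OK], height=1
  node 37: h_left=-1, h_right=1, diff=2 [FAIL (|-1-1|=2 > 1)], height=2
  node 35: h_left=-1, h_right=2, diff=3 [FAIL (|-1-2|=3 > 1)], height=3
  node 33: h_left=-1, h_right=3, diff=4 [FAIL (|-1-3|=4 > 1)], height=4
  node 32: h_left=-1, h_right=4, diff=5 [FAIL (|-1-4|=5 > 1)], height=5
  node 29: h_left=-1, h_right=5, diff=6 [FAIL (|-1-5|=6 > 1)], height=6
  node 23: h_left=-1, h_right=6, diff=7 [FAIL (|-1-6|=7 > 1)], height=7
  node 15: h_left=-1, h_right=7, diff=8 [FAIL (|-1-7|=8 > 1)], height=8
  node 8: h_left=-1, h_right=8, diff=9 [FAIL (|-1-8|=9 > 1)], height=9
  node 4: h_left=-1, h_right=9, diff=10 [FAIL (|-1-9|=10 > 1)], height=10
Node 37 violates the condition: |-1 - 1| = 2 > 1.
Result: Not balanced


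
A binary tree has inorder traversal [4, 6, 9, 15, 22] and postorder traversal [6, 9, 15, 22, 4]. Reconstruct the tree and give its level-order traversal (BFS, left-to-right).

Inorder:   [4, 6, 9, 15, 22]
Postorder: [6, 9, 15, 22, 4]
Algorithm: postorder visits root last, so walk postorder right-to-left;
each value is the root of the current inorder slice — split it at that
value, recurse on the right subtree first, then the left.
Recursive splits:
  root=4; inorder splits into left=[], right=[6, 9, 15, 22]
  root=22; inorder splits into left=[6, 9, 15], right=[]
  root=15; inorder splits into left=[6, 9], right=[]
  root=9; inorder splits into left=[6], right=[]
  root=6; inorder splits into left=[], right=[]
Reconstructed level-order: [4, 22, 15, 9, 6]


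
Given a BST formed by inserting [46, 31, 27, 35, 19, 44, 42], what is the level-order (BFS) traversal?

Tree insertion order: [46, 31, 27, 35, 19, 44, 42]
Tree (level-order array): [46, 31, None, 27, 35, 19, None, None, 44, None, None, 42]
BFS from the root, enqueuing left then right child of each popped node:
  queue [46] -> pop 46, enqueue [31], visited so far: [46]
  queue [31] -> pop 31, enqueue [27, 35], visited so far: [46, 31]
  queue [27, 35] -> pop 27, enqueue [19], visited so far: [46, 31, 27]
  queue [35, 19] -> pop 35, enqueue [44], visited so far: [46, 31, 27, 35]
  queue [19, 44] -> pop 19, enqueue [none], visited so far: [46, 31, 27, 35, 19]
  queue [44] -> pop 44, enqueue [42], visited so far: [46, 31, 27, 35, 19, 44]
  queue [42] -> pop 42, enqueue [none], visited so far: [46, 31, 27, 35, 19, 44, 42]
Result: [46, 31, 27, 35, 19, 44, 42]


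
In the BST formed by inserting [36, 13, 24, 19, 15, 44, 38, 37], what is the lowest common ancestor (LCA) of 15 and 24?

Tree insertion order: [36, 13, 24, 19, 15, 44, 38, 37]
Tree (level-order array): [36, 13, 44, None, 24, 38, None, 19, None, 37, None, 15]
In a BST, the LCA of p=15, q=24 is the first node v on the
root-to-leaf path with p <= v <= q (go left if both < v, right if both > v).
Walk from root:
  at 36: both 15 and 24 < 36, go left
  at 13: both 15 and 24 > 13, go right
  at 24: 15 <= 24 <= 24, this is the LCA
LCA = 24


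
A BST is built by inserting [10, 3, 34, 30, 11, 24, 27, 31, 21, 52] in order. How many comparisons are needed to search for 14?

Search path for 14: 10 -> 34 -> 30 -> 11 -> 24 -> 21
Found: False
Comparisons: 6


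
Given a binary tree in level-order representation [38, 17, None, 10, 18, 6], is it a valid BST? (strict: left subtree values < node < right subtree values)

Level-order array: [38, 17, None, 10, 18, 6]
Validate using subtree bounds (lo, hi): at each node, require lo < value < hi,
then recurse left with hi=value and right with lo=value.
Preorder trace (stopping at first violation):
  at node 38 with bounds (-inf, +inf): OK
  at node 17 with bounds (-inf, 38): OK
  at node 10 with bounds (-inf, 17): OK
  at node 6 with bounds (-inf, 10): OK
  at node 18 with bounds (17, 38): OK
No violation found at any node.
Result: Valid BST


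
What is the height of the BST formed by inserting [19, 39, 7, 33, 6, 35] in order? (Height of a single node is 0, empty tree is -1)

Insertion order: [19, 39, 7, 33, 6, 35]
Tree (level-order array): [19, 7, 39, 6, None, 33, None, None, None, None, 35]
Compute height bottom-up (empty subtree = -1):
  height(6) = 1 + max(-1, -1) = 0
  height(7) = 1 + max(0, -1) = 1
  height(35) = 1 + max(-1, -1) = 0
  height(33) = 1 + max(-1, 0) = 1
  height(39) = 1 + max(1, -1) = 2
  height(19) = 1 + max(1, 2) = 3
Height = 3


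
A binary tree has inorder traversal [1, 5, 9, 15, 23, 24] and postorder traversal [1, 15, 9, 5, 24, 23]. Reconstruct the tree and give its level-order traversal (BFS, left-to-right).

Inorder:   [1, 5, 9, 15, 23, 24]
Postorder: [1, 15, 9, 5, 24, 23]
Algorithm: postorder visits root last, so walk postorder right-to-left;
each value is the root of the current inorder slice — split it at that
value, recurse on the right subtree first, then the left.
Recursive splits:
  root=23; inorder splits into left=[1, 5, 9, 15], right=[24]
  root=24; inorder splits into left=[], right=[]
  root=5; inorder splits into left=[1], right=[9, 15]
  root=9; inorder splits into left=[], right=[15]
  root=15; inorder splits into left=[], right=[]
  root=1; inorder splits into left=[], right=[]
Reconstructed level-order: [23, 5, 24, 1, 9, 15]


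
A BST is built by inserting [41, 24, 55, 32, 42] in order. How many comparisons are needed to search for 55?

Search path for 55: 41 -> 55
Found: True
Comparisons: 2


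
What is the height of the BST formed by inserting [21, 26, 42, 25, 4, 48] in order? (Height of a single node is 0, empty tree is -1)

Insertion order: [21, 26, 42, 25, 4, 48]
Tree (level-order array): [21, 4, 26, None, None, 25, 42, None, None, None, 48]
Compute height bottom-up (empty subtree = -1):
  height(4) = 1 + max(-1, -1) = 0
  height(25) = 1 + max(-1, -1) = 0
  height(48) = 1 + max(-1, -1) = 0
  height(42) = 1 + max(-1, 0) = 1
  height(26) = 1 + max(0, 1) = 2
  height(21) = 1 + max(0, 2) = 3
Height = 3


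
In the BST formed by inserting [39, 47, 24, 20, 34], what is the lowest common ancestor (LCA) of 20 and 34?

Tree insertion order: [39, 47, 24, 20, 34]
Tree (level-order array): [39, 24, 47, 20, 34]
In a BST, the LCA of p=20, q=34 is the first node v on the
root-to-leaf path with p <= v <= q (go left if both < v, right if both > v).
Walk from root:
  at 39: both 20 and 34 < 39, go left
  at 24: 20 <= 24 <= 34, this is the LCA
LCA = 24


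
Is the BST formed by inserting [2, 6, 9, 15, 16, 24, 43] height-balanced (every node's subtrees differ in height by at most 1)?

Tree (level-order array): [2, None, 6, None, 9, None, 15, None, 16, None, 24, None, 43]
Definition: a tree is height-balanced if, at every node, |h(left) - h(right)| <= 1 (empty subtree has height -1).
Bottom-up per-node check:
  node 43: h_left=-1, h_right=-1, diff=0 [OK], height=0
  node 24: h_left=-1, h_right=0, diff=1 [OK], height=1
  node 16: h_left=-1, h_right=1, diff=2 [FAIL (|-1-1|=2 > 1)], height=2
  node 15: h_left=-1, h_right=2, diff=3 [FAIL (|-1-2|=3 > 1)], height=3
  node 9: h_left=-1, h_right=3, diff=4 [FAIL (|-1-3|=4 > 1)], height=4
  node 6: h_left=-1, h_right=4, diff=5 [FAIL (|-1-4|=5 > 1)], height=5
  node 2: h_left=-1, h_right=5, diff=6 [FAIL (|-1-5|=6 > 1)], height=6
Node 16 violates the condition: |-1 - 1| = 2 > 1.
Result: Not balanced


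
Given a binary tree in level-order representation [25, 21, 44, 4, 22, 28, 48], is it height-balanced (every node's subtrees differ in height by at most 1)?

Tree (level-order array): [25, 21, 44, 4, 22, 28, 48]
Definition: a tree is height-balanced if, at every node, |h(left) - h(right)| <= 1 (empty subtree has height -1).
Bottom-up per-node check:
  node 4: h_left=-1, h_right=-1, diff=0 [OK], height=0
  node 22: h_left=-1, h_right=-1, diff=0 [OK], height=0
  node 21: h_left=0, h_right=0, diff=0 [OK], height=1
  node 28: h_left=-1, h_right=-1, diff=0 [OK], height=0
  node 48: h_left=-1, h_right=-1, diff=0 [OK], height=0
  node 44: h_left=0, h_right=0, diff=0 [OK], height=1
  node 25: h_left=1, h_right=1, diff=0 [OK], height=2
All nodes satisfy the balance condition.
Result: Balanced


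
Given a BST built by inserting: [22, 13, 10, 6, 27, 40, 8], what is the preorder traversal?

Tree insertion order: [22, 13, 10, 6, 27, 40, 8]
Tree (level-order array): [22, 13, 27, 10, None, None, 40, 6, None, None, None, None, 8]
Preorder traversal: [22, 13, 10, 6, 8, 27, 40]


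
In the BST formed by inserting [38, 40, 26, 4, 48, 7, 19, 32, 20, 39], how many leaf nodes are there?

Tree built from: [38, 40, 26, 4, 48, 7, 19, 32, 20, 39]
Tree (level-order array): [38, 26, 40, 4, 32, 39, 48, None, 7, None, None, None, None, None, None, None, 19, None, 20]
Rule: A leaf has 0 children.
Per-node child counts:
  node 38: 2 child(ren)
  node 26: 2 child(ren)
  node 4: 1 child(ren)
  node 7: 1 child(ren)
  node 19: 1 child(ren)
  node 20: 0 child(ren)
  node 32: 0 child(ren)
  node 40: 2 child(ren)
  node 39: 0 child(ren)
  node 48: 0 child(ren)
Matching nodes: [20, 32, 39, 48]
Count of leaf nodes: 4


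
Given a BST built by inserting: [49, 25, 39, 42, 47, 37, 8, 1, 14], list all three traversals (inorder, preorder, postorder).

Tree insertion order: [49, 25, 39, 42, 47, 37, 8, 1, 14]
Tree (level-order array): [49, 25, None, 8, 39, 1, 14, 37, 42, None, None, None, None, None, None, None, 47]
Inorder (L, root, R): [1, 8, 14, 25, 37, 39, 42, 47, 49]
Preorder (root, L, R): [49, 25, 8, 1, 14, 39, 37, 42, 47]
Postorder (L, R, root): [1, 14, 8, 37, 47, 42, 39, 25, 49]


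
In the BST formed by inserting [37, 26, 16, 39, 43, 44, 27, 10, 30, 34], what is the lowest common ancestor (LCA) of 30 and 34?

Tree insertion order: [37, 26, 16, 39, 43, 44, 27, 10, 30, 34]
Tree (level-order array): [37, 26, 39, 16, 27, None, 43, 10, None, None, 30, None, 44, None, None, None, 34]
In a BST, the LCA of p=30, q=34 is the first node v on the
root-to-leaf path with p <= v <= q (go left if both < v, right if both > v).
Walk from root:
  at 37: both 30 and 34 < 37, go left
  at 26: both 30 and 34 > 26, go right
  at 27: both 30 and 34 > 27, go right
  at 30: 30 <= 30 <= 34, this is the LCA
LCA = 30


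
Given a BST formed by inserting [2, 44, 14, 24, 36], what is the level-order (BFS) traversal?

Tree insertion order: [2, 44, 14, 24, 36]
Tree (level-order array): [2, None, 44, 14, None, None, 24, None, 36]
BFS from the root, enqueuing left then right child of each popped node:
  queue [2] -> pop 2, enqueue [44], visited so far: [2]
  queue [44] -> pop 44, enqueue [14], visited so far: [2, 44]
  queue [14] -> pop 14, enqueue [24], visited so far: [2, 44, 14]
  queue [24] -> pop 24, enqueue [36], visited so far: [2, 44, 14, 24]
  queue [36] -> pop 36, enqueue [none], visited so far: [2, 44, 14, 24, 36]
Result: [2, 44, 14, 24, 36]


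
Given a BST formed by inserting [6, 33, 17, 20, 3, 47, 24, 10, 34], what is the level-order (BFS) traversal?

Tree insertion order: [6, 33, 17, 20, 3, 47, 24, 10, 34]
Tree (level-order array): [6, 3, 33, None, None, 17, 47, 10, 20, 34, None, None, None, None, 24]
BFS from the root, enqueuing left then right child of each popped node:
  queue [6] -> pop 6, enqueue [3, 33], visited so far: [6]
  queue [3, 33] -> pop 3, enqueue [none], visited so far: [6, 3]
  queue [33] -> pop 33, enqueue [17, 47], visited so far: [6, 3, 33]
  queue [17, 47] -> pop 17, enqueue [10, 20], visited so far: [6, 3, 33, 17]
  queue [47, 10, 20] -> pop 47, enqueue [34], visited so far: [6, 3, 33, 17, 47]
  queue [10, 20, 34] -> pop 10, enqueue [none], visited so far: [6, 3, 33, 17, 47, 10]
  queue [20, 34] -> pop 20, enqueue [24], visited so far: [6, 3, 33, 17, 47, 10, 20]
  queue [34, 24] -> pop 34, enqueue [none], visited so far: [6, 3, 33, 17, 47, 10, 20, 34]
  queue [24] -> pop 24, enqueue [none], visited so far: [6, 3, 33, 17, 47, 10, 20, 34, 24]
Result: [6, 3, 33, 17, 47, 10, 20, 34, 24]


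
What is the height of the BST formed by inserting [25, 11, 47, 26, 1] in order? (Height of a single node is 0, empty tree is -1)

Insertion order: [25, 11, 47, 26, 1]
Tree (level-order array): [25, 11, 47, 1, None, 26]
Compute height bottom-up (empty subtree = -1):
  height(1) = 1 + max(-1, -1) = 0
  height(11) = 1 + max(0, -1) = 1
  height(26) = 1 + max(-1, -1) = 0
  height(47) = 1 + max(0, -1) = 1
  height(25) = 1 + max(1, 1) = 2
Height = 2


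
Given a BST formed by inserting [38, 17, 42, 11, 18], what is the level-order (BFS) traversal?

Tree insertion order: [38, 17, 42, 11, 18]
Tree (level-order array): [38, 17, 42, 11, 18]
BFS from the root, enqueuing left then right child of each popped node:
  queue [38] -> pop 38, enqueue [17, 42], visited so far: [38]
  queue [17, 42] -> pop 17, enqueue [11, 18], visited so far: [38, 17]
  queue [42, 11, 18] -> pop 42, enqueue [none], visited so far: [38, 17, 42]
  queue [11, 18] -> pop 11, enqueue [none], visited so far: [38, 17, 42, 11]
  queue [18] -> pop 18, enqueue [none], visited so far: [38, 17, 42, 11, 18]
Result: [38, 17, 42, 11, 18]


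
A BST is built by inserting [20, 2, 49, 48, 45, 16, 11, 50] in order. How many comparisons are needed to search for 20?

Search path for 20: 20
Found: True
Comparisons: 1


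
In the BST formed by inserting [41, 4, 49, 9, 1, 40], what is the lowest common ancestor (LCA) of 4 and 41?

Tree insertion order: [41, 4, 49, 9, 1, 40]
Tree (level-order array): [41, 4, 49, 1, 9, None, None, None, None, None, 40]
In a BST, the LCA of p=4, q=41 is the first node v on the
root-to-leaf path with p <= v <= q (go left if both < v, right if both > v).
Walk from root:
  at 41: 4 <= 41 <= 41, this is the LCA
LCA = 41


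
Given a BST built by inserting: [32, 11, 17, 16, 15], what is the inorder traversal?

Tree insertion order: [32, 11, 17, 16, 15]
Tree (level-order array): [32, 11, None, None, 17, 16, None, 15]
Inorder traversal: [11, 15, 16, 17, 32]


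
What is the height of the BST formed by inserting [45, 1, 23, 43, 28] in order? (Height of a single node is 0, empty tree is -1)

Insertion order: [45, 1, 23, 43, 28]
Tree (level-order array): [45, 1, None, None, 23, None, 43, 28]
Compute height bottom-up (empty subtree = -1):
  height(28) = 1 + max(-1, -1) = 0
  height(43) = 1 + max(0, -1) = 1
  height(23) = 1 + max(-1, 1) = 2
  height(1) = 1 + max(-1, 2) = 3
  height(45) = 1 + max(3, -1) = 4
Height = 4


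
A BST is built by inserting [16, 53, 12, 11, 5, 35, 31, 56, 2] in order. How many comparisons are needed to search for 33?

Search path for 33: 16 -> 53 -> 35 -> 31
Found: False
Comparisons: 4


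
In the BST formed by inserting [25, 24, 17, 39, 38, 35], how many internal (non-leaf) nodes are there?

Tree built from: [25, 24, 17, 39, 38, 35]
Tree (level-order array): [25, 24, 39, 17, None, 38, None, None, None, 35]
Rule: An internal node has at least one child.
Per-node child counts:
  node 25: 2 child(ren)
  node 24: 1 child(ren)
  node 17: 0 child(ren)
  node 39: 1 child(ren)
  node 38: 1 child(ren)
  node 35: 0 child(ren)
Matching nodes: [25, 24, 39, 38]
Count of internal (non-leaf) nodes: 4


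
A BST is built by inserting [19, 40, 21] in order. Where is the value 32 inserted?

Starting tree (level order): [19, None, 40, 21]
Insertion path: 19 -> 40 -> 21
Result: insert 32 as right child of 21
Final tree (level order): [19, None, 40, 21, None, None, 32]


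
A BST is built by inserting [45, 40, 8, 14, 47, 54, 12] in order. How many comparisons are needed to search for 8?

Search path for 8: 45 -> 40 -> 8
Found: True
Comparisons: 3


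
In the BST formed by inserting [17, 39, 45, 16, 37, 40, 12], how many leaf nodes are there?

Tree built from: [17, 39, 45, 16, 37, 40, 12]
Tree (level-order array): [17, 16, 39, 12, None, 37, 45, None, None, None, None, 40]
Rule: A leaf has 0 children.
Per-node child counts:
  node 17: 2 child(ren)
  node 16: 1 child(ren)
  node 12: 0 child(ren)
  node 39: 2 child(ren)
  node 37: 0 child(ren)
  node 45: 1 child(ren)
  node 40: 0 child(ren)
Matching nodes: [12, 37, 40]
Count of leaf nodes: 3
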